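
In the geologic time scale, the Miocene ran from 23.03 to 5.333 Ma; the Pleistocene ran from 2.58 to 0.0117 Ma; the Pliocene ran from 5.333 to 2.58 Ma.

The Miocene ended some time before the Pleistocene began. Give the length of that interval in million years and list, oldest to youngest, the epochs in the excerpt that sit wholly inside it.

2.753 million years; Pliocene

End of Miocene = 5.333 Ma; start of Pleistocene = 2.58 Ma.
Gap = 5.333 − 2.58 = 2.753 Myr.
Epochs wholly inside 5.333–2.58 Ma: Pliocene (5.333–2.58).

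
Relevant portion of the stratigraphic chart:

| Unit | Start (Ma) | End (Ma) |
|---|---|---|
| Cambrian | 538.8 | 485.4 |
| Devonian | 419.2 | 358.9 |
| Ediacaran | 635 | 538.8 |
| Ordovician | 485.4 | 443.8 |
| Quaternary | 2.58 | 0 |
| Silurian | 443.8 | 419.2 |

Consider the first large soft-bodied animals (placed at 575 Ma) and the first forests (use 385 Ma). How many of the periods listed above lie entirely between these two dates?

The older date is 575 Ma and the younger is 385 Ma.
Periods with start < 575 and end > 385 Ma: Cambrian (538.8–485.4), Ordovician (485.4–443.8), Silurian (443.8–419.2).
That is 3 complete periods.

3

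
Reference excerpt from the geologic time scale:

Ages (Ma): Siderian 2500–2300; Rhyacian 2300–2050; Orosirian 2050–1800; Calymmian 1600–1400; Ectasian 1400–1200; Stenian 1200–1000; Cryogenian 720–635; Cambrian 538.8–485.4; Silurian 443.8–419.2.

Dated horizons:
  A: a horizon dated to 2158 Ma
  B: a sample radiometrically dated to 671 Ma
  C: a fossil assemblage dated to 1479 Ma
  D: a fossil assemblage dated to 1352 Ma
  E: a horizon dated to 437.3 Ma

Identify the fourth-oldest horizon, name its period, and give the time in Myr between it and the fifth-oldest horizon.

Sorted oldest-first by Ma: A (2158), C (1479), D (1352), B (671), E (437.3).
The fourth oldest is B at 671 Ma, which lies in 720–635 Ma: the Cryogenian.
The fifth oldest is E at 437.3 Ma; separation = |671 − 437.3| = 233.7 Myr.

B, in the Cryogenian; 233.7 million years to E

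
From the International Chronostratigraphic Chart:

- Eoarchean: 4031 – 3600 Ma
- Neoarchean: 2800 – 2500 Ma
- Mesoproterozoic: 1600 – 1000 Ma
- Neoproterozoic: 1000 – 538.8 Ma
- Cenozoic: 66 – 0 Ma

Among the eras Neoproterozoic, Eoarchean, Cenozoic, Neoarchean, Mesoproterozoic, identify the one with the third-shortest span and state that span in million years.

Eoarchean, 431 million years

Durations: Neoproterozoic 461.2; Eoarchean 431; Cenozoic 66; Neoarchean 300; Mesoproterozoic 600 Myr.
Sorted shortest-first: Cenozoic (66), Neoarchean (300), Eoarchean (431), Neoproterozoic (461.2), Mesoproterozoic (600).
The third shortest is Eoarchean at 431 Myr.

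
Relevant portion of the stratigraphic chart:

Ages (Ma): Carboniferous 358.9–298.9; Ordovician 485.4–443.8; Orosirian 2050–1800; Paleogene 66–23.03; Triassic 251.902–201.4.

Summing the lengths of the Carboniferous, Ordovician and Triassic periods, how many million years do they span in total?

Duration is start − end for each: (358.9 − 298.9) + (485.4 − 443.8) + (251.902 − 201.4).
That is 60 + 41.6 + 50.502, which totals 152.102 million years.

152.102 million years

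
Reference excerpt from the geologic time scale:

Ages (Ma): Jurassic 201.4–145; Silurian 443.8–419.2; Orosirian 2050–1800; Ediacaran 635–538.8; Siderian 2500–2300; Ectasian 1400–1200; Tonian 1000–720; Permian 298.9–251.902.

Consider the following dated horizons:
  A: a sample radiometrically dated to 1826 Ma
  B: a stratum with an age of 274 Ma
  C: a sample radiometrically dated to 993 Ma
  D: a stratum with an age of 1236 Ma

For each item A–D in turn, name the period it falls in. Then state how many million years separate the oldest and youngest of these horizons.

A — Orosirian; B — Permian; C — Tonian; D — Ectasian; span 1552 million years

A: 1826 Ma lies in 2050–1800 Ma, so Orosirian.
B: 274 Ma lies in 298.9–251.902 Ma, so Permian.
C: 993 Ma lies in 1000–720 Ma, so Tonian.
D: 1236 Ma lies in 1400–1200 Ma, so Ectasian.
Oldest = 1826 Ma, youngest = 274 Ma → span 1552 Myr.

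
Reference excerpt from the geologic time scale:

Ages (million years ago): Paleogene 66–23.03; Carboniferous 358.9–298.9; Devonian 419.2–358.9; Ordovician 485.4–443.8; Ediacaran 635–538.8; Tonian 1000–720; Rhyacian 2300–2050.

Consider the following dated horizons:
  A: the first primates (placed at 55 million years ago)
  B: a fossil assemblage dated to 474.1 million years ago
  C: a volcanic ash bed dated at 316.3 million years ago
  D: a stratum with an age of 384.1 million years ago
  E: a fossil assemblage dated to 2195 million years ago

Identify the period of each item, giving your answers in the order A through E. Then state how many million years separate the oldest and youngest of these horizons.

A: 55 Ma lies in 66–23.03 Ma, so Paleogene.
B: 474.1 Ma lies in 485.4–443.8 Ma, so Ordovician.
C: 316.3 Ma lies in 358.9–298.9 Ma, so Carboniferous.
D: 384.1 Ma lies in 419.2–358.9 Ma, so Devonian.
E: 2195 Ma lies in 2300–2050 Ma, so Rhyacian.
Oldest = 2195 Ma, youngest = 55 Ma → span 2140 Myr.

A — Paleogene; B — Ordovician; C — Carboniferous; D — Devonian; E — Rhyacian; span 2140 million years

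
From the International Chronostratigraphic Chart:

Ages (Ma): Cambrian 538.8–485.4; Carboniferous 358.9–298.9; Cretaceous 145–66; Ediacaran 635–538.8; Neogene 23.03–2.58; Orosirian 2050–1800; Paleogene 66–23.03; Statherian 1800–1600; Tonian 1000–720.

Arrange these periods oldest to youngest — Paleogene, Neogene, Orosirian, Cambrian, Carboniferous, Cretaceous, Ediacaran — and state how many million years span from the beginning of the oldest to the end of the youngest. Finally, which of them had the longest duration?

Start ages (Ma): Orosirian 2050, Ediacaran 635, Cambrian 538.8, Carboniferous 358.9, Cretaceous 145, Paleogene 66, Neogene 23.03.
Ordered oldest to youngest: Orosirian, Ediacaran, Cambrian, Carboniferous, Cretaceous, Paleogene, Neogene.
Span = 2050 − 2.58 = 2047.42 Myr.
Durations: Orosirian 250, Neogene 20.45, Paleogene 42.97, Cretaceous 79, Carboniferous 60, Ediacaran 96.2, Cambrian 53.4 → longest is Orosirian (250 Myr).

Orosirian → Ediacaran → Cambrian → Carboniferous → Cretaceous → Paleogene → Neogene; total span 2047.42 Myr; longest is Orosirian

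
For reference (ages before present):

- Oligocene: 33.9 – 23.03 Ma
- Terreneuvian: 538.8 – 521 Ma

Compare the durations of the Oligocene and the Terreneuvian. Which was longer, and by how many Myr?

Terreneuvian, by 6.93 million years

Oligocene: 33.9 − 23.03 = 10.87 Myr.
Terreneuvian: 538.8 − 521 = 17.8 Myr.
Difference: 17.8 − 10.87 = 6.93 Myr, so the Terreneuvian was longer.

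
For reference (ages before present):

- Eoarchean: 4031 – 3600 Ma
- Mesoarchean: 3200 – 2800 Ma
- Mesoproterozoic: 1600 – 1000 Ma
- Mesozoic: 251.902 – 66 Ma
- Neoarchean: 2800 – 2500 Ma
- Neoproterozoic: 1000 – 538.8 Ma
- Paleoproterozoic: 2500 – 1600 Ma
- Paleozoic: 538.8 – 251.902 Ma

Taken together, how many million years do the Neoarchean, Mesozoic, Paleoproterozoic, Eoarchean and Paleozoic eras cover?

2103.8 million years

Each duration: Neoarchean = 300; Mesozoic = 185.902; Paleoproterozoic = 900; Eoarchean = 431; Paleozoic = 286.898.
Sum: 300 + 185.902 + 900 + 431 + 286.898 = 2103.8 Myr.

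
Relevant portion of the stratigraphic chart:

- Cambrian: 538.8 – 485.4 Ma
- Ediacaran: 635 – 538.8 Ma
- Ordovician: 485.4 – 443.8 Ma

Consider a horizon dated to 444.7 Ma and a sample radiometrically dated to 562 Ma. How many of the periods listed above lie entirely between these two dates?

1

The older date is 562 Ma and the younger is 444.7 Ma.
Periods with start < 562 and end > 444.7 Ma: Cambrian (538.8–485.4).
That is 1 complete period.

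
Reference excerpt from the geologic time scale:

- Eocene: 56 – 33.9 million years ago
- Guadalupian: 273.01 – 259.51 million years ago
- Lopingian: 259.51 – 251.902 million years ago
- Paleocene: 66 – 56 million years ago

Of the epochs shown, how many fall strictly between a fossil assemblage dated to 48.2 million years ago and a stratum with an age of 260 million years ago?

The older date is 260 Ma and the younger is 48.2 Ma.
Epochs with start < 260 and end > 48.2 Ma: Lopingian (259.51–251.902), Paleocene (66–56).
That is 2 complete epochs.

2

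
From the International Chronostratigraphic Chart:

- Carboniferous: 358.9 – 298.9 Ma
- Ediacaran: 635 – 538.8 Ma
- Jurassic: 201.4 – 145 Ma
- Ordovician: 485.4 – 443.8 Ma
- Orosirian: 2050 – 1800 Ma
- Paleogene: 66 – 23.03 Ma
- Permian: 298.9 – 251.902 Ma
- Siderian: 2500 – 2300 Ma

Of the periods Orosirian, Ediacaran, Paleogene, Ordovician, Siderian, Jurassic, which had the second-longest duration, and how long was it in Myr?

Siderian, 200 million years

Start − end for each: Orosirian 2050 − 1800 = 250; Ediacaran 635 − 538.8 = 96.2; Paleogene 66 − 23.03 = 42.97; Ordovician 485.4 − 443.8 = 41.6; Siderian 2500 − 2300 = 200; Jurassic 201.4 − 145 = 56.4.
Ranking these from longest: Orosirian > Siderian > Ediacaran > Jurassic > Paleogene > Ordovician.
Position 2 in that ranking is Siderian, which lasted 200 Myr.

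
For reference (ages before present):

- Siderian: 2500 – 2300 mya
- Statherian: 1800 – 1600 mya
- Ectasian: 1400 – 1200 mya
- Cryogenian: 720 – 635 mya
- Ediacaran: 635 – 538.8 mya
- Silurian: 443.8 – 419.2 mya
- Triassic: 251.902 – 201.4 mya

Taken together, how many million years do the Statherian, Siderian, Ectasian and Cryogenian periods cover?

685 million years

Duration is start − end for each: (1800 − 1600) + (2500 − 2300) + (1400 − 1200) + (720 − 635).
That is 200 + 200 + 200 + 85, which totals 685 million years.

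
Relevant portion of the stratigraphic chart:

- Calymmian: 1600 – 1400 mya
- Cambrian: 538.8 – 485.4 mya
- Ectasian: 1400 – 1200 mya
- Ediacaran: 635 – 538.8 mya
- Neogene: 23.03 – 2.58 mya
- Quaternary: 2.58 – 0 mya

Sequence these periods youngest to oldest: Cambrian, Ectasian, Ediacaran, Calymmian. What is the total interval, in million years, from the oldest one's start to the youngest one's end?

From the excerpt: Cambrian 538.8–485.4; Ectasian 1400–1200; Ediacaran 635–538.8; Calymmian 1600–1400 (Ma).
Larger Ma is earlier, so the oldest is Calymmian and the youngest is Cambrian; youngest to oldest: Cambrian, Ediacaran, Ectasian, Calymmian.
Oldest start 1600 minus youngest end 485.4 gives 1114.6 Myr overall.

Cambrian → Ediacaran → Ectasian → Calymmian; total span 1114.6 Myr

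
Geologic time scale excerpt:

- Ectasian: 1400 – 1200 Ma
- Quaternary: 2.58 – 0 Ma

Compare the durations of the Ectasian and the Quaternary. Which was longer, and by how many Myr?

Ectasian, by 197.42 million years

Ectasian: 1400 − 1200 = 200 Myr.
Quaternary: 2.58 − 0 = 2.58 Myr.
Difference: 200 − 2.58 = 197.42 Myr, so the Ectasian was longer.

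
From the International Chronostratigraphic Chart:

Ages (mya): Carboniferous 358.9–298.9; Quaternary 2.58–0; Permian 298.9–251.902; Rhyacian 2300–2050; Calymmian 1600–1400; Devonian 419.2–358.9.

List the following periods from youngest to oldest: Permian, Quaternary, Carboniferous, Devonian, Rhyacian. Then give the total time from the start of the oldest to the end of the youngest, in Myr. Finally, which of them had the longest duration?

Quaternary, Permian, Carboniferous, Devonian, Rhyacian; total span 2300 Myr; longest is Rhyacian

From the excerpt: Permian 298.9–251.902; Quaternary 2.58–0; Carboniferous 358.9–298.9; Devonian 419.2–358.9; Rhyacian 2300–2050 (Ma).
Larger Ma is earlier, so the oldest is Rhyacian and the youngest is Quaternary; youngest to oldest: Quaternary, Permian, Carboniferous, Devonian, Rhyacian.
Oldest start 2300 minus youngest end 0 gives 2300 Myr overall.
Individual lengths (start − end): Carboniferous 60; Devonian 60.3; Rhyacian 250; Permian 46.998; Quaternary 2.58. The largest is Rhyacian at 250 Myr.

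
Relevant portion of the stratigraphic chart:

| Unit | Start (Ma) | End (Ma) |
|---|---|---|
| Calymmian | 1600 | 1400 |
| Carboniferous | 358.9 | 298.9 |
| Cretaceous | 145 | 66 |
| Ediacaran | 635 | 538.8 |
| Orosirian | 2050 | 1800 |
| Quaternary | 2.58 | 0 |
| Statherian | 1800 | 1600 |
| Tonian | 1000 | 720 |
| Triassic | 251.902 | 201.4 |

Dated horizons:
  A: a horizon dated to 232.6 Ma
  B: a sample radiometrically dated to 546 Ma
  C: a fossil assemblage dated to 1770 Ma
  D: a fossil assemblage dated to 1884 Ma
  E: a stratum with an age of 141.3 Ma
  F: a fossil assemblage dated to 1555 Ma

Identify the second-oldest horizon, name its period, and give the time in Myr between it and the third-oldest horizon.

C, in the Statherian; 215 million years to F

Sorted oldest-first by Ma: D (1884), C (1770), F (1555), B (546), A (232.6), E (141.3).
The second oldest is C at 1770 Ma, which lies in 1800–1600 Ma: the Statherian.
The third oldest is F at 1555 Ma; separation = |1770 − 1555| = 215 Myr.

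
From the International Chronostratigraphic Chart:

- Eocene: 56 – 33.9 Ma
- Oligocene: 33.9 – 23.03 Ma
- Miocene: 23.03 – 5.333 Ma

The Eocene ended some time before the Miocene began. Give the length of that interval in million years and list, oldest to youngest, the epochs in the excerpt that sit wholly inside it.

End of Eocene = 33.9 Ma; start of Miocene = 23.03 Ma.
Gap = 33.9 − 23.03 = 10.87 Myr.
Epochs wholly inside 33.9–23.03 Ma: Oligocene (33.9–23.03).

10.87 million years; Oligocene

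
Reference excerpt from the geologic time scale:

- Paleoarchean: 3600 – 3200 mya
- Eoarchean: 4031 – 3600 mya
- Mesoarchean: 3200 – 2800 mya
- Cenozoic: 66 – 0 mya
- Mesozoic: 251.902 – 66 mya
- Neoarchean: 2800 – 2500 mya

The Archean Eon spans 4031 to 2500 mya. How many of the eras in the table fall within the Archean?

4

Eras inside 4031–2500 Ma: Eoarchean, Paleoarchean, Mesoarchean, Neoarchean — 4 in total.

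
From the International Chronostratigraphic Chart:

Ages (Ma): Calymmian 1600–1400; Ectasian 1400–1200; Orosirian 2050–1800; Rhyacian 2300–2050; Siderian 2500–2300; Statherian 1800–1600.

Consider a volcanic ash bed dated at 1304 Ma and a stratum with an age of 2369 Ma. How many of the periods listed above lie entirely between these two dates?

4

2369 Ma sits inside the Siderian (2500–2300) and 1304 Ma inside the Ectasian (1400–1200); neither of those is wholly between the two dates.
The listed periods lying completely between them are Rhyacian, Orosirian, Statherian, Calymmian — 4 in all.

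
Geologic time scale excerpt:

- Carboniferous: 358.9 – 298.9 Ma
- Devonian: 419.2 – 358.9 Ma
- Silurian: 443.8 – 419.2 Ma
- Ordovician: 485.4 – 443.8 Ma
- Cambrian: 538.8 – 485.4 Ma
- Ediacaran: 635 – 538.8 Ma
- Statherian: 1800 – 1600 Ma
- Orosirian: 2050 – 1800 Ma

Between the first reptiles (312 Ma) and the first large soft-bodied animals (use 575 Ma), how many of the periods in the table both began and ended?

4

575 Ma sits inside the Ediacaran (635–538.8) and 312 Ma inside the Carboniferous (358.9–298.9); neither of those is wholly between the two dates.
The listed periods lying completely between them are Cambrian, Ordovician, Silurian, Devonian — 4 in all.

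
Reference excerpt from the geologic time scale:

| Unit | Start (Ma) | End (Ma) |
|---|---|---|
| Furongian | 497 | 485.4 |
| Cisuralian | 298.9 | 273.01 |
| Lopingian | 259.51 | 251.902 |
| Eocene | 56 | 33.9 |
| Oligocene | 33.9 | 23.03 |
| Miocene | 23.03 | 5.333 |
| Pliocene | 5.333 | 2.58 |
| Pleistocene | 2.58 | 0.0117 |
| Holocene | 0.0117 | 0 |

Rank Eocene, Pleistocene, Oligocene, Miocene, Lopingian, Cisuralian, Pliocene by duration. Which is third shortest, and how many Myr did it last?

Lopingian, 7.608 million years

Start − end for each: Eocene 56 − 33.9 = 22.1; Pleistocene 2.58 − 0.0117 = 2.5683; Oligocene 33.9 − 23.03 = 10.87; Miocene 23.03 − 5.333 = 17.697; Lopingian 259.51 − 251.902 = 7.608; Cisuralian 298.9 − 273.01 = 25.89; Pliocene 5.333 − 2.58 = 2.753.
Ranking these from shortest: Pleistocene < Pliocene < Lopingian < Oligocene < Miocene < Eocene < Cisuralian.
Position 3 in that ranking is Lopingian, which lasted 7.608 Myr.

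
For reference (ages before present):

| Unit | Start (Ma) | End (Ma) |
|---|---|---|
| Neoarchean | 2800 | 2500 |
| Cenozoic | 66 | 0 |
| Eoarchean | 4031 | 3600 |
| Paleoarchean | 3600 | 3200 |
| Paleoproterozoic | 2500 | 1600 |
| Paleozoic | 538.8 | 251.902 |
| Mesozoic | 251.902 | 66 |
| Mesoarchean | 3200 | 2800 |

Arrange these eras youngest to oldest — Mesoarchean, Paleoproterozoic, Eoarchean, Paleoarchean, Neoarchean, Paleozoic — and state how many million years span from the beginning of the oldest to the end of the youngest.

Paleozoic, Paleoproterozoic, Neoarchean, Mesoarchean, Paleoarchean, Eoarchean; total span 3779.098 Myr

From the excerpt: Mesoarchean 3200–2800; Paleoproterozoic 2500–1600; Eoarchean 4031–3600; Paleoarchean 3600–3200; Neoarchean 2800–2500; Paleozoic 538.8–251.902 (Ma).
Larger Ma is earlier, so the oldest is Eoarchean and the youngest is Paleozoic; youngest to oldest: Paleozoic, Paleoproterozoic, Neoarchean, Mesoarchean, Paleoarchean, Eoarchean.
Oldest start 4031 minus youngest end 251.902 gives 3779.098 Myr overall.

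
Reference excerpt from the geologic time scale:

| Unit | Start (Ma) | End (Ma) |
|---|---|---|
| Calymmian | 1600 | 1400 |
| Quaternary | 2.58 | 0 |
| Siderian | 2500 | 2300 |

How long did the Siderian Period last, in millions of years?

200 million years

2500 − 2300 = 200 million years.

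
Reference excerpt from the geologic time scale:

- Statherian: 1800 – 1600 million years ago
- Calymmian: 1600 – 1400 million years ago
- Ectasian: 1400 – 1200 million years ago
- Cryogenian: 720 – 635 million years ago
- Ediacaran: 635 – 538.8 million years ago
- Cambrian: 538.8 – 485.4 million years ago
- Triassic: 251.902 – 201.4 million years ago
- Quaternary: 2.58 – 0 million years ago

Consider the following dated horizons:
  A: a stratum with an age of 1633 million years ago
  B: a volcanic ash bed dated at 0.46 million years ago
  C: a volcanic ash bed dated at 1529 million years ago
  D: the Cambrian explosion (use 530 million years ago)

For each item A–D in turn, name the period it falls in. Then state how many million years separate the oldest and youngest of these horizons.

A — Statherian; B — Quaternary; C — Calymmian; D — Cambrian; span 1632.54 million years

Match each age against the start–end ranges in the excerpt: A = 1633 Ma → Statherian (1800–1600); B = 0.46 Ma → Quaternary (2.58–0); C = 1529 Ma → Calymmian (1600–1400); D = 530 Ma → Cambrian (538.8–485.4).
The largest age is 1633 Ma and the smallest is 0.46 Ma; their difference is 1632.54 Myr.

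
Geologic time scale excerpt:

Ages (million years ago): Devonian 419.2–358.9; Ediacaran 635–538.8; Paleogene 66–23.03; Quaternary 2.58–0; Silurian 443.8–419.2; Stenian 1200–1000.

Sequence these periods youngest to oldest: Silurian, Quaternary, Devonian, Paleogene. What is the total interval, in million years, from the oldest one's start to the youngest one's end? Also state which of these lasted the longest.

Start ages (Ma): Silurian 443.8, Devonian 419.2, Paleogene 66, Quaternary 2.58.
Ordered youngest to oldest: Quaternary, Paleogene, Devonian, Silurian.
Span = 443.8 − 0 = 443.8 Myr.
Durations: Devonian 60.3, Paleogene 42.97, Quaternary 2.58, Silurian 24.6 → longest is Devonian (60.3 Myr).

Quaternary, Paleogene, Devonian, Silurian; total span 443.8 Myr; longest is Devonian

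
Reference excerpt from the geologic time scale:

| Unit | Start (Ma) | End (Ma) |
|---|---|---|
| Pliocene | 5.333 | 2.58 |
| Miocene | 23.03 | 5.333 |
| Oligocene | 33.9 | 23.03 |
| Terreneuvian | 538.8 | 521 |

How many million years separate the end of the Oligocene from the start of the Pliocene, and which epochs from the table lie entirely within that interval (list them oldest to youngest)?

17.697 million years; Miocene

End of Oligocene = 23.03 Ma; start of Pliocene = 5.333 Ma.
Gap = 23.03 − 5.333 = 17.697 Myr.
Epochs wholly inside 23.03–5.333 Ma: Miocene (23.03–5.333).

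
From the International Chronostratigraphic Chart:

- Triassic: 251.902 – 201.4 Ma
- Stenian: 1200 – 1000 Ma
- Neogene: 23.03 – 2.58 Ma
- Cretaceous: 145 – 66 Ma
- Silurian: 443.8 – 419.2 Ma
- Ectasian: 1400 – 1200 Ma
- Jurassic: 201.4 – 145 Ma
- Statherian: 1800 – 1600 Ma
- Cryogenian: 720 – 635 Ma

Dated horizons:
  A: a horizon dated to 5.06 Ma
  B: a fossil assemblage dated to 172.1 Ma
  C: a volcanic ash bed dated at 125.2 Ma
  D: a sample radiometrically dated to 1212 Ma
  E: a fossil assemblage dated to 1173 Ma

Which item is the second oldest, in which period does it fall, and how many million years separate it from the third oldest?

E, in the Stenian; 1000.9 million years to B

Sorted oldest-first by Ma: D (1212), E (1173), B (172.1), C (125.2), A (5.06).
The second oldest is E at 1173 Ma, which lies in 1200–1000 Ma: the Stenian.
The third oldest is B at 172.1 Ma; separation = |1173 − 172.1| = 1000.9 Myr.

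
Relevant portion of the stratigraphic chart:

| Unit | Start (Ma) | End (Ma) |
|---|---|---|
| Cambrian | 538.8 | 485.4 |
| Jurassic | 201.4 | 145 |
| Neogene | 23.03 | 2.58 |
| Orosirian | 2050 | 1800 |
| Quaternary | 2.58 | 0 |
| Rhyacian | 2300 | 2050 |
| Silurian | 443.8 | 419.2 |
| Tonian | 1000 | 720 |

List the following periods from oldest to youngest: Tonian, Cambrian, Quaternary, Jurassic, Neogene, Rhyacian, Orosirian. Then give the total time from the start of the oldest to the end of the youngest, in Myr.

Start ages (Ma): Rhyacian 2300, Orosirian 2050, Tonian 1000, Cambrian 538.8, Jurassic 201.4, Neogene 23.03, Quaternary 2.58.
Ordered oldest to youngest: Rhyacian, Orosirian, Tonian, Cambrian, Jurassic, Neogene, Quaternary.
Span = 2300 − 0 = 2300 Myr.

Rhyacian, Orosirian, Tonian, Cambrian, Jurassic, Neogene, Quaternary; total span 2300 Myr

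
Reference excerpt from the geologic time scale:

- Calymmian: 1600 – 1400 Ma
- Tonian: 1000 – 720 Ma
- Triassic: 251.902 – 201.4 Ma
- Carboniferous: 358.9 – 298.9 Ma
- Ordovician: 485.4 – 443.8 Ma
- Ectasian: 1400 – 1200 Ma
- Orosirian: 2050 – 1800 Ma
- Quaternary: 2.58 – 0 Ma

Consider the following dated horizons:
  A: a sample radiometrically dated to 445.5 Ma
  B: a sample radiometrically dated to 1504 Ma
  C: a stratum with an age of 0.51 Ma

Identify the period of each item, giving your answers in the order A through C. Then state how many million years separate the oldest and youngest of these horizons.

A — Ordovician; B — Calymmian; C — Quaternary; span 1503.49 million years

A: 445.5 Ma lies in 485.4–443.8 Ma, so Ordovician.
B: 1504 Ma lies in 1600–1400 Ma, so Calymmian.
C: 0.51 Ma lies in 2.58–0 Ma, so Quaternary.
Oldest = 1504 Ma, youngest = 0.51 Ma → span 1503.49 Myr.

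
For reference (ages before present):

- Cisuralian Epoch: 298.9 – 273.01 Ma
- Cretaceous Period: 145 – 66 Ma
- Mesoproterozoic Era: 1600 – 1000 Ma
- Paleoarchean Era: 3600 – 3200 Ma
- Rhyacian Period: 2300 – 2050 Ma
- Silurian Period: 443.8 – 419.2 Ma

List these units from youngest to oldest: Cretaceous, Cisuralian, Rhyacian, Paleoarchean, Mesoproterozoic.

Cretaceous, then Cisuralian, then Mesoproterozoic, then Rhyacian, then Paleoarchean

Read off each span (Ma): Cretaceous 145–66; Cisuralian 298.9–273.01; Rhyacian 2300–2050; Paleoarchean 3600–3200; Mesoproterozoic 1600–1000.
Larger Ma is older, so oldest→youngest is Paleoarchean, Rhyacian, Mesoproterozoic, Cisuralian, Cretaceous; reverse it for youngest→oldest.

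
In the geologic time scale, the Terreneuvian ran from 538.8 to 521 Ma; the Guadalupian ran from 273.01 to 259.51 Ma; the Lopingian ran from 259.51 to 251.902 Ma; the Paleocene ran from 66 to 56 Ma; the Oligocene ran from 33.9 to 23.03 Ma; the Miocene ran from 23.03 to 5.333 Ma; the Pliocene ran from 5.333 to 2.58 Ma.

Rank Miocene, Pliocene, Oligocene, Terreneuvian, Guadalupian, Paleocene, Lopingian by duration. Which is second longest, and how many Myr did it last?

Miocene, 17.697 million years

Durations: Miocene 17.697; Pliocene 2.753; Oligocene 10.87; Terreneuvian 17.8; Guadalupian 13.5; Paleocene 10; Lopingian 7.608 Myr.
Sorted longest-first: Terreneuvian (17.8), Miocene (17.697), Guadalupian (13.5), Oligocene (10.87), Paleocene (10), Lopingian (7.608), Pliocene (2.753).
The second longest is Miocene at 17.697 Myr.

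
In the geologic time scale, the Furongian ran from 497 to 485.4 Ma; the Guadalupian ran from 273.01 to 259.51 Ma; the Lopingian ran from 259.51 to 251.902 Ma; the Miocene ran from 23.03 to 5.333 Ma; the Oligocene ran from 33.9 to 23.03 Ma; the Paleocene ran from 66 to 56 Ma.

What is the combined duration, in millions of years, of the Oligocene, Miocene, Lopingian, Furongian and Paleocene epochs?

57.775 million years

Duration is start − end for each: (33.9 − 23.03) + (23.03 − 5.333) + (259.51 − 251.902) + (497 − 485.4) + (66 − 56).
That is 10.87 + 17.697 + 7.608 + 11.6 + 10, which totals 57.775 million years.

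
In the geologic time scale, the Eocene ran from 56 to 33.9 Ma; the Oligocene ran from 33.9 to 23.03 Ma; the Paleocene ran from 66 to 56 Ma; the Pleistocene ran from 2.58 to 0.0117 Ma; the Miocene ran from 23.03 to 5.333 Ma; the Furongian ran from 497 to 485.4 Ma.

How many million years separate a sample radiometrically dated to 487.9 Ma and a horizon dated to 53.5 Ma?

487.9 − 53.5 = 434.4 million years.

434.4 million years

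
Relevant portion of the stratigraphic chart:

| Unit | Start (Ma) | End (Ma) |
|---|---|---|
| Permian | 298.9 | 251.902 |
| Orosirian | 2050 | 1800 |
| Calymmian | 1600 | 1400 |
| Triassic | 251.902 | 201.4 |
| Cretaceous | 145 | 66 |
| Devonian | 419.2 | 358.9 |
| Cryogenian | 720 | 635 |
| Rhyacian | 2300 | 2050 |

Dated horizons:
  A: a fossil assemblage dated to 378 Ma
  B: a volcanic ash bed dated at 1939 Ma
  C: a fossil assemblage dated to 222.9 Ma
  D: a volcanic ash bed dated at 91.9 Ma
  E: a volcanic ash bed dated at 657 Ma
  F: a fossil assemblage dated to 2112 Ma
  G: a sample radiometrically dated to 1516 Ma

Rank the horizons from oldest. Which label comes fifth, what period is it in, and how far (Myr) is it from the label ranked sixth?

Sorted oldest-first by Ma: F (2112), B (1939), G (1516), E (657), A (378), C (222.9), D (91.9).
The fifth oldest is A at 378 Ma, which lies in 419.2–358.9 Ma: the Devonian.
The sixth oldest is C at 222.9 Ma; separation = |378 − 222.9| = 155.1 Myr.

A, in the Devonian; 155.1 million years to C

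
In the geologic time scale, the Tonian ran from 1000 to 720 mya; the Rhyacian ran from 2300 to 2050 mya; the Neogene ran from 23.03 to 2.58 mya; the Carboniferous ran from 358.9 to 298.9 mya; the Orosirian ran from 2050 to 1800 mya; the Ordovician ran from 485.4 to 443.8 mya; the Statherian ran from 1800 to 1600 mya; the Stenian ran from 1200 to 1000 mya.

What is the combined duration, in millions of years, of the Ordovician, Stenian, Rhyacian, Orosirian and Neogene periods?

762.05 million years

Duration is start − end for each: (485.4 − 443.8) + (1200 − 1000) + (2300 − 2050) + (2050 − 1800) + (23.03 − 2.58).
That is 41.6 + 200 + 250 + 250 + 20.45, which totals 762.05 million years.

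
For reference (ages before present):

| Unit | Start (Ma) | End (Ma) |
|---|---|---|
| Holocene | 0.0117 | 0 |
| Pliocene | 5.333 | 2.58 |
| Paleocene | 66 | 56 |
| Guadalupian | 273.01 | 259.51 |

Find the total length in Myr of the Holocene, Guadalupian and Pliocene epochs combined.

Each duration: Holocene = 0.0117; Guadalupian = 13.5; Pliocene = 2.753.
Sum: 0.0117 + 13.5 + 2.753 = 16.2647 Myr.

16.2647 million years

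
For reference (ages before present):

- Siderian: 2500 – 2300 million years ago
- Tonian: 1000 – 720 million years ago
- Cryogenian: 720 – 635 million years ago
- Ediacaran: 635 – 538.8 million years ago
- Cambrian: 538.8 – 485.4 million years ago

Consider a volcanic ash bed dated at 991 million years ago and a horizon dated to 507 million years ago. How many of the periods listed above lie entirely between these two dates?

2

The older date is 991 Ma and the younger is 507 Ma.
Periods with start < 991 and end > 507 Ma: Cryogenian (720–635), Ediacaran (635–538.8).
That is 2 complete periods.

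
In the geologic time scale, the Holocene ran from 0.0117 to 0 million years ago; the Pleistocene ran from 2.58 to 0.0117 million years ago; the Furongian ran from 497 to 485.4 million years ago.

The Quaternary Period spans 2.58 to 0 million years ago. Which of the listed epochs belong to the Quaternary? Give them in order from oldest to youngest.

Epochs with both bounds inside 2.58–0 Ma: Pleistocene (2.58–0.0117), Holocene (0.0117–0).

Pleistocene, Holocene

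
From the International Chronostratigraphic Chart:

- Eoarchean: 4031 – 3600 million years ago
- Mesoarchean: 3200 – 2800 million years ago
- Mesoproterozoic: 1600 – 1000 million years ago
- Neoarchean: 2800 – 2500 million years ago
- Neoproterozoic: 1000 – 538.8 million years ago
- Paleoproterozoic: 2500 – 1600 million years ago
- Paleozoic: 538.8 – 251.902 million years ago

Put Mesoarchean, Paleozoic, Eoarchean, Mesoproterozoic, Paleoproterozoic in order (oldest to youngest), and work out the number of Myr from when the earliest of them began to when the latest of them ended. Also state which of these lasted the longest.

Eoarchean, Mesoarchean, Paleoproterozoic, Mesoproterozoic, Paleozoic; total span 3779.098 Myr; longest is Paleoproterozoic

From the excerpt: Mesoarchean 3200–2800; Paleozoic 538.8–251.902; Eoarchean 4031–3600; Mesoproterozoic 1600–1000; Paleoproterozoic 2500–1600 (Ma).
Larger Ma is earlier, so the oldest is Eoarchean and the youngest is Paleozoic; oldest to youngest: Eoarchean, Mesoarchean, Paleoproterozoic, Mesoproterozoic, Paleozoic.
Oldest start 4031 minus youngest end 251.902 gives 3779.098 Myr overall.
Individual lengths (start − end): Mesoproterozoic 600; Paleoproterozoic 900; Eoarchean 431; Mesoarchean 400; Paleozoic 286.898. The largest is Paleoproterozoic at 900 Myr.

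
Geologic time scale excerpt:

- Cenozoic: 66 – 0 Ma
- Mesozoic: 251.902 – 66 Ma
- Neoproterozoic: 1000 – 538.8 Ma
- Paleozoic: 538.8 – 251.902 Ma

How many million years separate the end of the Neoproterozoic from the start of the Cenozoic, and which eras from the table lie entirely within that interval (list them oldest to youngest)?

The Neoproterozoic closes at 538.8 Ma and the Cenozoic opens at 66 Ma, so the interval is 538.8 − 66 = 472.8 Myr.
An era fits inside if it starts at or after 538.8 Ma and ends at or before 66 Ma; oldest first that gives Paleozoic, Mesozoic.

472.8 million years; Paleozoic, Mesozoic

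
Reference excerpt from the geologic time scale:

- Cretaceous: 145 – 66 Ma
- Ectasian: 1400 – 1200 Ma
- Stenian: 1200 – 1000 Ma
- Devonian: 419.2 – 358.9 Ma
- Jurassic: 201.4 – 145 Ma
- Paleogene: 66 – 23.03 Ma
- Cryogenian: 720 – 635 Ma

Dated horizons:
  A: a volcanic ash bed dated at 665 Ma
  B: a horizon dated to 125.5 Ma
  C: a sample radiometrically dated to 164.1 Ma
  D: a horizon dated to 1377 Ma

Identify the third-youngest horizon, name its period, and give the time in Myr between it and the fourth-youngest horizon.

Smaller Ma means younger, so youngest first: B 125.5 < C 164.1 < A 665 < D 1377.
Counting 3 along gives A (665 Ma); the excerpt puts that inside the Cryogenian, 720–635 Ma.
Next in line is D (1377 Ma), and 1377 − 665 = 712 Myr.

A, in the Cryogenian; 712 million years to D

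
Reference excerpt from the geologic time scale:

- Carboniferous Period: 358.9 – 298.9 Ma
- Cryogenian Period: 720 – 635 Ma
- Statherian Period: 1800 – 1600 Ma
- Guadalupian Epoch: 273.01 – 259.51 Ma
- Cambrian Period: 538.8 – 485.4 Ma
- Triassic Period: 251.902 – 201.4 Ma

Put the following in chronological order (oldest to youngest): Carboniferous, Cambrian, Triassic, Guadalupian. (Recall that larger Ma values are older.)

Cambrian → Carboniferous → Guadalupian → Triassic

Sorting by start age (descending Ma, since larger Ma = older): Cambrian start 538.8, Carboniferous start 358.9, Guadalupian start 273.01, Triassic start 251.902.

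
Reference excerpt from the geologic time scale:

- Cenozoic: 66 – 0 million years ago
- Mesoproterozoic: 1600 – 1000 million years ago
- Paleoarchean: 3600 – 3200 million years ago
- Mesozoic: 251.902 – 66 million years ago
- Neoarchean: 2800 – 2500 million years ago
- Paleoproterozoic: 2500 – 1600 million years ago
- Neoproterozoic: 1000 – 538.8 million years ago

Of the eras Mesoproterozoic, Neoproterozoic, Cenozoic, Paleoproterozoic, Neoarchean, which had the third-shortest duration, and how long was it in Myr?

Neoproterozoic, 461.2 million years

Start − end for each: Mesoproterozoic 1600 − 1000 = 600; Neoproterozoic 1000 − 538.8 = 461.2; Cenozoic 66 − 0 = 66; Paleoproterozoic 2500 − 1600 = 900; Neoarchean 2800 − 2500 = 300.
Ranking these from shortest: Cenozoic < Neoarchean < Neoproterozoic < Mesoproterozoic < Paleoproterozoic.
Position 3 in that ranking is Neoproterozoic, which lasted 461.2 Myr.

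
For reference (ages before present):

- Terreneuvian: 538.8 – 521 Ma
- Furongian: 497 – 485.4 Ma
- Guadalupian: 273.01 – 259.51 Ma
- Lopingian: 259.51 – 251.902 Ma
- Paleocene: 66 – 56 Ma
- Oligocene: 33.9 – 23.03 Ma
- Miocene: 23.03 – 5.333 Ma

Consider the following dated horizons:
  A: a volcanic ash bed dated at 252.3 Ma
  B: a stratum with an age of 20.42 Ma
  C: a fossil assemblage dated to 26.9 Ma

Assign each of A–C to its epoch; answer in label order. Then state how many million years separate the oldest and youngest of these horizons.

A — Lopingian; B — Miocene; C — Oligocene; span 231.88 million years

A: 252.3 Ma lies in 259.51–251.902 Ma, so Lopingian.
B: 20.42 Ma lies in 23.03–5.333 Ma, so Miocene.
C: 26.9 Ma lies in 33.9–23.03 Ma, so Oligocene.
Oldest = 252.3 Ma, youngest = 20.42 Ma → span 231.88 Myr.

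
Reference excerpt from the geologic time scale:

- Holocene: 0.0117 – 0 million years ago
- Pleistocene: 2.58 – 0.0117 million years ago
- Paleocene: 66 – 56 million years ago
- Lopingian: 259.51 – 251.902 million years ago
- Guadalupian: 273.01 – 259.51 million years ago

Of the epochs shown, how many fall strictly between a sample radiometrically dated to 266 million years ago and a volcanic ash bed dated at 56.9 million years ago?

266 Ma sits inside the Guadalupian (273.01–259.51) and 56.9 Ma inside the Paleocene (66–56); neither of those is wholly between the two dates.
The listed epochs lying completely between them are Lopingian — 1 in all.

1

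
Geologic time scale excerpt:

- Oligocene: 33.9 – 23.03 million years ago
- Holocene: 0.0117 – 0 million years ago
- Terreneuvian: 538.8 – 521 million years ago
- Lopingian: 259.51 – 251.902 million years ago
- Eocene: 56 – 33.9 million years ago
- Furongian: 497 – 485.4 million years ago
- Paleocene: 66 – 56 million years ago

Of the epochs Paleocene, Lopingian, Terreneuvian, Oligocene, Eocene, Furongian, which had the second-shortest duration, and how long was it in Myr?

Durations: Paleocene 10; Lopingian 7.608; Terreneuvian 17.8; Oligocene 10.87; Eocene 22.1; Furongian 11.6 Myr.
Sorted shortest-first: Lopingian (7.608), Paleocene (10), Oligocene (10.87), Furongian (11.6), Terreneuvian (17.8), Eocene (22.1).
The second shortest is Paleocene at 10 Myr.

Paleocene, 10 million years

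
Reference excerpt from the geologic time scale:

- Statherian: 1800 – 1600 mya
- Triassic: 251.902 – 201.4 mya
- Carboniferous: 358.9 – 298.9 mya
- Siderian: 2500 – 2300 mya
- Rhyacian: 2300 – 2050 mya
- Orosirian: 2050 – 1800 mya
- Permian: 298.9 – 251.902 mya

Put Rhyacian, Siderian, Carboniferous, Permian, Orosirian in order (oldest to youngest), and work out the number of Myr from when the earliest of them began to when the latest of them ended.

From the excerpt: Rhyacian 2300–2050; Siderian 2500–2300; Carboniferous 358.9–298.9; Permian 298.9–251.902; Orosirian 2050–1800 (Ma).
Larger Ma is earlier, so the oldest is Siderian and the youngest is Permian; oldest to youngest: Siderian, Rhyacian, Orosirian, Carboniferous, Permian.
Oldest start 2500 minus youngest end 251.902 gives 2248.098 Myr overall.

Siderian, Rhyacian, Orosirian, Carboniferous, Permian; total span 2248.098 Myr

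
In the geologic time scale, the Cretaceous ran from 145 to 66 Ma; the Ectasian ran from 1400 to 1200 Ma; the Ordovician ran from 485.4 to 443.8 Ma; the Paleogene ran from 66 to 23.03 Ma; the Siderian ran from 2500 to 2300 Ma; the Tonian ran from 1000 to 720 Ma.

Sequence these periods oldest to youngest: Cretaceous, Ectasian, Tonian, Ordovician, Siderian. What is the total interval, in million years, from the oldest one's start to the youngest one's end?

From the excerpt: Cretaceous 145–66; Ectasian 1400–1200; Tonian 1000–720; Ordovician 485.4–443.8; Siderian 2500–2300 (Ma).
Larger Ma is earlier, so the oldest is Siderian and the youngest is Cretaceous; oldest to youngest: Siderian, Ectasian, Tonian, Ordovician, Cretaceous.
Oldest start 2500 minus youngest end 66 gives 2434 Myr overall.

Siderian → Ectasian → Tonian → Ordovician → Cretaceous; total span 2434 Myr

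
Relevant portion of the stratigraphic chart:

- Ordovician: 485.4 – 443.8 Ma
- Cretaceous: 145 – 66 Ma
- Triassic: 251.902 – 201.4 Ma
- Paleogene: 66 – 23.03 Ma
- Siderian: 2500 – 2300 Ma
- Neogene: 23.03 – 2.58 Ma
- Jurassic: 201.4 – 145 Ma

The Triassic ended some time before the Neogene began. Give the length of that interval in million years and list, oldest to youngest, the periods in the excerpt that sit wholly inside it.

178.37 million years; Jurassic, Cretaceous, Paleogene

End of Triassic = 201.4 Ma; start of Neogene = 23.03 Ma.
Gap = 201.4 − 23.03 = 178.37 Myr.
Periods wholly inside 201.4–23.03 Ma: Jurassic (201.4–145), Cretaceous (145–66), Paleogene (66–23.03).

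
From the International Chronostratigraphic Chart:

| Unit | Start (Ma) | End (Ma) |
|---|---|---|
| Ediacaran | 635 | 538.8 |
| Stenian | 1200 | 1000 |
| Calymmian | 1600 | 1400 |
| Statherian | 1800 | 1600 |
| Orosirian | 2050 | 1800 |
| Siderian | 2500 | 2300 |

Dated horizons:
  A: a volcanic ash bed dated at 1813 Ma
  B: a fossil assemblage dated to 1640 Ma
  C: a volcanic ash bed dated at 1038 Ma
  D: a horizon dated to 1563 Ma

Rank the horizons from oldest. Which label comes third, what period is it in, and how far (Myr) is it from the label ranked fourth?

D, in the Calymmian; 525 million years to C

Larger Ma means older, so oldest first: A 1813 > B 1640 > D 1563 > C 1038.
Counting 3 along gives D (1563 Ma); the excerpt puts that inside the Calymmian, 1600–1400 Ma.
Next in line is C (1038 Ma), and 1563 − 1038 = 525 Myr.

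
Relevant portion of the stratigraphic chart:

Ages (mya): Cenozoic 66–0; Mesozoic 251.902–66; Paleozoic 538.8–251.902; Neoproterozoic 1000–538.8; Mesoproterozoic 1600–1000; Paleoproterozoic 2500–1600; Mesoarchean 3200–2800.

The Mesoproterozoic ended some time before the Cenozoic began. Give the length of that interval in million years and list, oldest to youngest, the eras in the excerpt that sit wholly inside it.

End of Mesoproterozoic = 1000 Ma; start of Cenozoic = 66 Ma.
Gap = 1000 − 66 = 934 Myr.
Eras wholly inside 1000–66 Ma: Neoproterozoic (1000–538.8), Paleozoic (538.8–251.902), Mesozoic (251.902–66).

934 million years; Neoproterozoic, Paleozoic, Mesozoic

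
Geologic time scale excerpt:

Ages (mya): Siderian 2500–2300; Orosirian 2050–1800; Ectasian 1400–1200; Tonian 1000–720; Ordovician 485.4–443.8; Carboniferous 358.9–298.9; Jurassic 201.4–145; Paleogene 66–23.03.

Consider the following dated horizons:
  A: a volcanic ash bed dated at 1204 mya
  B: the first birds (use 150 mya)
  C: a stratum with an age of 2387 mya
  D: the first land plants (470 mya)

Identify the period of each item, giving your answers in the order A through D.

A: 1204 Ma lies in 1400–1200 Ma, so Ectasian.
B: 150 Ma lies in 201.4–145 Ma, so Jurassic.
C: 2387 Ma lies in 2500–2300 Ma, so Siderian.
D: 470 Ma lies in 485.4–443.8 Ma, so Ordovician.

A — Ectasian; B — Jurassic; C — Siderian; D — Ordovician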